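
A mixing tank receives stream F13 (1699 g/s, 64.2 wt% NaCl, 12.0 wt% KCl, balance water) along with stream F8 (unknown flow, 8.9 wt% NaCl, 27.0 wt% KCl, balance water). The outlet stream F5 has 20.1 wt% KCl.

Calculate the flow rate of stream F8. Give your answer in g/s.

Let F8 be the unknown flow. Total out = 1699 + F8.
KCl balance: 203.88 + 0.270·F8 = 0.201·(1699 + F8)
(0.270 − 0.201)·F8 = 0.201×1699 − 203.88 = 137.62
F8 = 137.62 / 0.069 = 1994.5 g/s

1994 g/s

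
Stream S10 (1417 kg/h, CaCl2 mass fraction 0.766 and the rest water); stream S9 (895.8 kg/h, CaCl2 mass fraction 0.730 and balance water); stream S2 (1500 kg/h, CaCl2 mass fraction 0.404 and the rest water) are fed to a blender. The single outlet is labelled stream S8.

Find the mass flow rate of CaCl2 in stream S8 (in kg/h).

CaCl2 out = CaCl2 in = 1417×0.766 + 895.8×0.730 + 1500×0.404 = 2345.4 kg/h.

2345 kg/h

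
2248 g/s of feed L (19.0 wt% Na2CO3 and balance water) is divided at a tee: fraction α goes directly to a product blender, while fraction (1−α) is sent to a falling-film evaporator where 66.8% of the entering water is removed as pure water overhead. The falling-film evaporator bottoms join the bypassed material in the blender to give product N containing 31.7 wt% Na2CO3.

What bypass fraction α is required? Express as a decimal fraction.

All 2248×0.190 = 427.12 g/s of Na2CO3 reaches N, so N = 427.12/0.317 = 1347.4 g/s and vapour = 900.62 g/s.
The evaporator receives (1−α)·2248 of feed at 0.810 water and removes 0.668 of that water:
0.668×0.810×(1−α)×2248 = 900.62
(1−α) = 900.62/1216.3 = 0.7404;  α = 0.2596.

0.260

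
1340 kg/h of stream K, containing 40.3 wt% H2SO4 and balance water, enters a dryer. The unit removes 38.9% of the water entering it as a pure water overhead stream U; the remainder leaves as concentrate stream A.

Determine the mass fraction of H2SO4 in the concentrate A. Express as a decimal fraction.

H2SO4 is not removed: 1340×0.403 = 540.02 kg/h of H2SO4 enters A.
water entering = 1340×0.597 = 799.98 kg/h; overhead removed = 0.389×799.98 = 311.19 kg/h.
Concentrate = 1340 − 311.19 = 1028.8 kg/h.
Mass fraction = 540.02/1028.8 = 0.525.

0.525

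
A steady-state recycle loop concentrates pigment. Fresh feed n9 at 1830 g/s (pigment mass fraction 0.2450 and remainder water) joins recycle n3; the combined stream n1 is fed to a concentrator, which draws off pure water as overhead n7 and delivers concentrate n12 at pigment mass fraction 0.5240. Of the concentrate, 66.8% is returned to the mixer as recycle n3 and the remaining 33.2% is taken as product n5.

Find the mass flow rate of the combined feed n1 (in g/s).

Overall pigment balance (none leaves overhead): pigment in fresh feed = pigment in product, i.e. 1830×0.245 = (1−0.668)·n12·0.524.
n12 = 448.35/(0.524×0.332) = 2577.2 g/s.
Recycle n3 = 0.668×2577.2 = 1721.6 g/s.
Combined feed n1 = 1830 + 1721.6 = 3551.6 g/s.

3552 g/s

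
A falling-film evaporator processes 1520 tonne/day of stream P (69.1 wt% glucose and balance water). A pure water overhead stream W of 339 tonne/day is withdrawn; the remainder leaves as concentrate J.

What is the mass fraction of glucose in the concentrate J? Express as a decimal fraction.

glucose is not removed: 1520×0.691 = 1050.3 tonne/day of glucose enters J.
Concentrate = 1520 − 339 = 1181 tonne/day.
Mass fraction = 1050.3/1181 = 0.889.

0.889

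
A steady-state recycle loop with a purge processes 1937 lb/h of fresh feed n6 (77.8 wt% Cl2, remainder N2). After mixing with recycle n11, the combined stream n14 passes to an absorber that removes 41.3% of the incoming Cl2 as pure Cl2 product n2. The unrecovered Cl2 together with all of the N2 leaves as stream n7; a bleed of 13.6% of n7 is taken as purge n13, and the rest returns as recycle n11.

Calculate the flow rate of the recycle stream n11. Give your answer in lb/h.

4283 lb/h

N2 enters only via n6 and leaves only via the purge: 1937×0.222 = 0.136×(N2 in n7), and the absorber passes all N2, so N2 in n14 = N2 in n7 = 3161.9 lb/h.
Cl2 in n14: m_A = 1937×0.778 + (1−0.136)·(1−0.413)·m_A, so m_A = 1507/0.4928 = 3057.8 lb/h.
n7 = (1−0.413)×3057.8 + 3161.9 = 4956.8 lb/h.
Recycle n11 = (1−0.136)×4956.8 = 4282.7 lb/h.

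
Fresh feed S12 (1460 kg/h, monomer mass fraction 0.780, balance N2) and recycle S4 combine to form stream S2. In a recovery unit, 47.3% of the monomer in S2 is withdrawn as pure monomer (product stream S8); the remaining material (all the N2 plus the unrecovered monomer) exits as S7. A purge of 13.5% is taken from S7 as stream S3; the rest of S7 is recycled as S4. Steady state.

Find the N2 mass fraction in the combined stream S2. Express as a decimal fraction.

0.532

N2 enters only via S12 and leaves only via the purge: 1460×0.220 = 0.135×(N2 in S7), and the recovery unit passes all N2, so N2 in S2 = N2 in S7 = 2379.3 kg/h.
monomer in S2: m_A = 1460×0.780 + (1−0.135)·(1−0.473)·m_A, so m_A = 1138.8/0.5441 = 2092.8 kg/h.
S2 = 2092.8 + 2379.3 = 4472.1 kg/h.
N2 fraction in S2 = 2379.3/4472.1 = 0.532.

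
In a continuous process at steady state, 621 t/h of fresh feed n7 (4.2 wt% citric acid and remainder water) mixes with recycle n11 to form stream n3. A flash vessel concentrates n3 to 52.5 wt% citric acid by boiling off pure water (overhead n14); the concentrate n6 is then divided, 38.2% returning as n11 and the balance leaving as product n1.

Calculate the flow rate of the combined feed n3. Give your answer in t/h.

Overall citric acid balance (none leaves overhead): citric acid in fresh feed = citric acid in product, i.e. 621×0.042 = (1−0.382)·n6·0.525.
n6 = 26.082/(0.525×0.618) = 80.388 t/h.
Recycle n11 = 0.382×80.388 = 30.708 t/h.
Combined feed n3 = 621 + 30.708 = 651.71 t/h.

651.7 t/h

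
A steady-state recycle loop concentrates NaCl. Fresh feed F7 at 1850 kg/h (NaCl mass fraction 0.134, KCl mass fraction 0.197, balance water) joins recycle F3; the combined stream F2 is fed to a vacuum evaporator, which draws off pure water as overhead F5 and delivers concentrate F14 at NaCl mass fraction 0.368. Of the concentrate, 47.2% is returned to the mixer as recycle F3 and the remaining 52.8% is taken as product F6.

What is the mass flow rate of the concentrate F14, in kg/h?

Overall NaCl balance (none leaves overhead): NaCl in fresh feed = NaCl in product, i.e. 1850×0.134 = (1−0.472)·F14·0.368.
F14 = 247.9/(0.368×0.528) = 1275.8 kg/h.

1276 kg/h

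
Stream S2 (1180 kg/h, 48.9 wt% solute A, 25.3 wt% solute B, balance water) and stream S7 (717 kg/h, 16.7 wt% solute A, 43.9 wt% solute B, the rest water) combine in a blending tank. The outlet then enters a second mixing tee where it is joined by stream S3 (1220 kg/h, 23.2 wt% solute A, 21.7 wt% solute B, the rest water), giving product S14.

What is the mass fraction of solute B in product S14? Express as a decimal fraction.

Overall, product flow = 3117 kg/h.
solute B in = 1180×0.253 + 717×0.439 + 1220×0.217 = 878.04 kg/h.
solute B fraction in S14 = 0.282.

0.282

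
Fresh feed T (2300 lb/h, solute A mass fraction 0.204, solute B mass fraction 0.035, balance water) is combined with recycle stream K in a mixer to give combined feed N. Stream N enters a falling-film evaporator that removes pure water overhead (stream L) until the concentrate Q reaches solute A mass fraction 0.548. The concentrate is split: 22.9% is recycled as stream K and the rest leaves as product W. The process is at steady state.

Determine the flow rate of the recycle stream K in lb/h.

Overall solute A balance (none leaves overhead): solute A in fresh feed = solute A in product, i.e. 2300×0.204 = (1−0.229)·Q·0.548.
Q = 469.2/(0.548×0.771) = 1110.5 lb/h.
Recycle K = 0.229×1110.5 = 254.31 lb/h.

254.3 lb/h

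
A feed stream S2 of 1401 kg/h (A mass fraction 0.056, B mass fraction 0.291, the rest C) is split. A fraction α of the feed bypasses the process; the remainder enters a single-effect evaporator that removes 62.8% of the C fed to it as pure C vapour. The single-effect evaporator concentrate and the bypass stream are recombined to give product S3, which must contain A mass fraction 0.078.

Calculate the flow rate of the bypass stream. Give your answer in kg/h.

All 1401×0.056 = 78.456 kg/h of A reaches S3, so S3 = 78.456/0.078 = 1005.8 kg/h and vapour = 395.15 kg/h.
The evaporator receives (1−α)·1401 of feed at 0.653 C and removes 0.628 of that C:
0.628×0.653×(1−α)×1401 = 395.15
(1−α) = 395.15/574.53 = 0.6878;  α = 0.3122.
Bypass flow = 0.3122×1401 = 437.41 kg/h.

437.4 kg/h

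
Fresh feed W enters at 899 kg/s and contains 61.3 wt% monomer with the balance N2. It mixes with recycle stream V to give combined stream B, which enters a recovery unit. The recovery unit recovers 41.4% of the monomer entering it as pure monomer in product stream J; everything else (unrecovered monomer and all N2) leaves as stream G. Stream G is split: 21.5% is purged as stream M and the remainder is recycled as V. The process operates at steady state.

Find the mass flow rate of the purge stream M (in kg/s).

476.5 kg/s

N2 enters only via W and leaves only via the purge: 899×0.387 = 0.215×(N2 in G), and the recovery unit passes all N2, so N2 in B = N2 in G = 1618.2 kg/s.
monomer in B: m_A = 899×0.613 + (1−0.215)·(1−0.414)·m_A, so m_A = 551.09/0.5400 = 1020.6 kg/s.
G = (1−0.414)×1020.6 + 1618.2 = 2216.2 kg/s.
Purge M = 0.215×2216.2 = 476.49 kg/s.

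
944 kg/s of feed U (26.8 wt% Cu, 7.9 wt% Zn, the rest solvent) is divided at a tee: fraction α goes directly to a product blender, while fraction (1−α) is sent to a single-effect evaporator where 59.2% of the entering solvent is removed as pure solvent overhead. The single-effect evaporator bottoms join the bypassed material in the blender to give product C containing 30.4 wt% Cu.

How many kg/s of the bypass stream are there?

All 944×0.268 = 252.99 kg/s of Cu reaches C, so C = 252.99/0.304 = 832.21 kg/s and vapour = 111.79 kg/s.
The evaporator receives (1−α)·944 of feed at 0.653 solvent and removes 0.592 of that solvent:
0.592×0.653×(1−α)×944 = 111.79
(1−α) = 111.79/364.93 = 0.3063;  α = 0.6937.
Bypass flow = 0.6937×944 = 654.82 kg/s.

654.8 kg/s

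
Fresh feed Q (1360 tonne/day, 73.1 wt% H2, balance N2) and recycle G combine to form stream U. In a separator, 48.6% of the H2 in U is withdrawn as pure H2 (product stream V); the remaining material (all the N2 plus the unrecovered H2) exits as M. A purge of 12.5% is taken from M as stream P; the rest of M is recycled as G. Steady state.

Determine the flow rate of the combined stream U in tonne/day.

N2 enters only via Q and leaves only via the purge: 1360×0.269 = 0.125×(N2 in M), and the separator passes all N2, so N2 in U = N2 in M = 2926.7 tonne/day.
H2 in U: m_A = 1360×0.731 + (1−0.125)·(1−0.486)·m_A, so m_A = 994.16/0.5503 = 1806.7 tonne/day.
U = 1806.7 + 2926.7 = 4733.5 tonne/day.

4733 tonne/day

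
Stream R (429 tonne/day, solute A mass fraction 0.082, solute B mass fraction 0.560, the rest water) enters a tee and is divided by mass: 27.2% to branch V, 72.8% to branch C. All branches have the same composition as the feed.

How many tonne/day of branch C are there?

Branch C flow = 0.728×429 = 312.31 tonne/day.

312.3 tonne/day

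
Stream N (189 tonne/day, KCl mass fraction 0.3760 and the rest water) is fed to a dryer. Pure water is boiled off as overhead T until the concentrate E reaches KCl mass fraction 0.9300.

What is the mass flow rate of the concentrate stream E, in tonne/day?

76.41 tonne/day

KCl is conserved: 189×0.376 = 71.064 tonne/day all reports to the concentrate.
Concentrate = 71.064/(target fraction) = 76.413 tonne/day.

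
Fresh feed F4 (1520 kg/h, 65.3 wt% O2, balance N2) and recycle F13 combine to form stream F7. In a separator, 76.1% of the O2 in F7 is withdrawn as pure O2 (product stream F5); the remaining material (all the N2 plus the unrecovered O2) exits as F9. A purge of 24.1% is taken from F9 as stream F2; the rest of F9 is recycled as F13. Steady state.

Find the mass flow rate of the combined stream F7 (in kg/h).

3401 kg/h

N2 enters only via F4 and leaves only via the purge: 1520×0.347 = 0.241×(N2 in F9), and the separator passes all N2, so N2 in F7 = N2 in F9 = 2188.5 kg/h.
O2 in F7: m_A = 1520×0.653 + (1−0.241)·(1−0.761)·m_A, so m_A = 992.56/0.8186 = 1212.5 kg/h.
F7 = 1212.5 + 2188.5 = 3401.1 kg/h.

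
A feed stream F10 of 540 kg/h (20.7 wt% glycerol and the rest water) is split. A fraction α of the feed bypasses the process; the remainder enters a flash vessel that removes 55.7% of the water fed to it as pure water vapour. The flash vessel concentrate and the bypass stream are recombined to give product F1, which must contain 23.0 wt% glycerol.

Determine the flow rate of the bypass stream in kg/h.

417.7 kg/h

All 540×0.207 = 111.78 kg/h of glycerol reaches F1, so F1 = 111.78/0.230 = 486 kg/h and vapour = 54 kg/h.
The evaporator receives (1−α)·540 of feed at 0.793 water and removes 0.557 of that water:
0.557×0.793×(1−α)×540 = 54
(1−α) = 54/238.52 = 0.2264;  α = 0.7736.
Bypass flow = 0.7736×540 = 417.75 kg/h.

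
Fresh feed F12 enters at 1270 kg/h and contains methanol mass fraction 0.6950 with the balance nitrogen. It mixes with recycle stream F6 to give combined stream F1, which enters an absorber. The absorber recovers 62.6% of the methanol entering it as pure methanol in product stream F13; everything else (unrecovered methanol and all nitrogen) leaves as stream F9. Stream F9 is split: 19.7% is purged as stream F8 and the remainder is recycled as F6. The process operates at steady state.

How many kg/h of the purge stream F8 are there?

480.3 kg/h

nitrogen enters only via F12 and leaves only via the purge: 1270×0.305 = 0.197×(nitrogen in F9), and the absorber passes all nitrogen, so nitrogen in F1 = nitrogen in F9 = 1966.2 kg/h.
methanol in F1: m_A = 1270×0.695 + (1−0.197)·(1−0.626)·m_A, so m_A = 882.65/0.6997 = 1261.5 kg/h.
F9 = (1−0.626)×1261.5 + 1966.2 = 2438 kg/h.
Purge F8 = 0.197×2438 = 480.3 kg/h.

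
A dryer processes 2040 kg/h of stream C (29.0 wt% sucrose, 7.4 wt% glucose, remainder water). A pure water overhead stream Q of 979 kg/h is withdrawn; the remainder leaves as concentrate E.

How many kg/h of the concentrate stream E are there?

Concentrate = 2040 − 979 = 1061 kg/h.

1061 kg/h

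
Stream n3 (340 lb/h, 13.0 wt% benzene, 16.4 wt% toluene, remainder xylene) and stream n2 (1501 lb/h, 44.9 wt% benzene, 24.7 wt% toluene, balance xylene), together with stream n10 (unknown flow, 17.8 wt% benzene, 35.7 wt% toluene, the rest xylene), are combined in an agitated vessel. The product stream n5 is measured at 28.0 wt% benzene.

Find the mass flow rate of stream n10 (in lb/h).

Let n10 be the unknown flow. Total out = 1841 + n10.
benzene balance: 718.15 + 0.178·n10 = 0.280·(1841 + n10)
(0.178 − 0.280)·n10 = 0.280×1841 − 718.15 = -202.67
n10 = -202.67 / -0.102 = 1987 lb/h

1987 lb/h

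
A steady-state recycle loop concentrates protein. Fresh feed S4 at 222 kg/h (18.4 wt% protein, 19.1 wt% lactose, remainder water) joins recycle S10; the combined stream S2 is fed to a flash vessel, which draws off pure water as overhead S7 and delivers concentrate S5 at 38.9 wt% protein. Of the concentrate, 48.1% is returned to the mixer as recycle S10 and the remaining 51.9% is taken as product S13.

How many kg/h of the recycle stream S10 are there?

97.32 kg/h

Overall protein balance (none leaves overhead): protein in fresh feed = protein in product, i.e. 222×0.184 = (1−0.481)·S5·0.389.
S5 = 40.848/(0.389×0.519) = 202.33 kg/h.
Recycle S10 = 0.481×202.33 = 97.319 kg/h.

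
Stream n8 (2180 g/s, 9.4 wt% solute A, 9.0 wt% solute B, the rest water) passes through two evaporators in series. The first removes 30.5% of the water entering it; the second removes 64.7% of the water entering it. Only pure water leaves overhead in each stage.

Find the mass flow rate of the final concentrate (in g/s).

837.5 g/s

water in feed = 2180×0.816 = 1778.9 g/s.
After stage 1: water left = (1−0.305)×1778.9 = 1236.3; stream total = 1637.4 g/s.
After stage 2: water left = (1−0.647)×1236.3 = 436.42; final concentrate = 837.54 g/s.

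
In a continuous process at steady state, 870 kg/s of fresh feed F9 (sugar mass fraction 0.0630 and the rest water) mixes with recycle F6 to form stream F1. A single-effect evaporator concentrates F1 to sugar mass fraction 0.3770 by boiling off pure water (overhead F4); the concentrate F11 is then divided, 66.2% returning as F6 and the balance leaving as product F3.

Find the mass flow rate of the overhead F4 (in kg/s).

724.6 kg/s

Overall sugar balance (none leaves overhead): sugar in fresh feed = sugar in product, i.e. 870×0.063 = (1−0.662)·F11·0.377.
F11 = 54.81/(0.377×0.338) = 430.13 kg/s.
Recycle F6 = 0.662×430.13 = 284.75 kg/s.
Combined feed F1 = 870 + 284.75 = 1154.7 kg/s.
Overhead F4 = F1 − F11 = 1154.7 − 430.13 = 724.62 kg/s.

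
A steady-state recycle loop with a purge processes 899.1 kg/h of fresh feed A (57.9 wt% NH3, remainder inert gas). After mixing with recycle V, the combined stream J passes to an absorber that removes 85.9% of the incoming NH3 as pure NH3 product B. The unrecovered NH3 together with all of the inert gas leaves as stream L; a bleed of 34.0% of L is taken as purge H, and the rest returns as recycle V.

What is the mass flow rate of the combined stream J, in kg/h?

inert gas enters only via A and leaves only via the purge: 899.1×0.421 = 0.340×(inert gas in L), and the absorber passes all inert gas, so inert gas in J = inert gas in L = 1113.3 kg/h.
NH3 in J: m_A = 899.1×0.579 + (1−0.340)·(1−0.859)·m_A, so m_A = 520.58/0.9069 = 573.99 kg/h.
J = 573.99 + 1113.3 = 1687.3 kg/h.

1687 kg/h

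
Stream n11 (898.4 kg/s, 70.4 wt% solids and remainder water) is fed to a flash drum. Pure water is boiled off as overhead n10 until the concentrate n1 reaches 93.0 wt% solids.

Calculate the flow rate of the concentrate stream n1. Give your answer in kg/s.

solids is conserved: 898.4×0.704 = 632.47 kg/s all reports to the concentrate.
Concentrate = 632.47/(target fraction) = 680.08 kg/s.

680.1 kg/s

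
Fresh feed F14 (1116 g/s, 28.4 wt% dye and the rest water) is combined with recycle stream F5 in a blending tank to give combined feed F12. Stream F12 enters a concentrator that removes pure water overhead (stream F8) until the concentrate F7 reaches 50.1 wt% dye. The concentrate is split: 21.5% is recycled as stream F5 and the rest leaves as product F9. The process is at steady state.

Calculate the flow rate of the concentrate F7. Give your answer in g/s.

805.9 g/s

Overall dye balance (none leaves overhead): dye in fresh feed = dye in product, i.e. 1116×0.284 = (1−0.215)·F7·0.501.
F7 = 316.94/(0.501×0.785) = 805.89 g/s.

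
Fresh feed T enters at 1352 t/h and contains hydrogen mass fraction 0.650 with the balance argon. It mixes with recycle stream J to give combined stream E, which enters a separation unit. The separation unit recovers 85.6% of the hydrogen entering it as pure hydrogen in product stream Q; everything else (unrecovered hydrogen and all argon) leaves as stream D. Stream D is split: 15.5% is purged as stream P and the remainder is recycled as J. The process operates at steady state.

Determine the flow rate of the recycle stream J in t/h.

2701 t/h

argon enters only via T and leaves only via the purge: 1352×0.350 = 0.155×(argon in D), and the separation unit passes all argon, so argon in E = argon in D = 3052.9 t/h.
hydrogen in E: m_A = 1352×0.650 + (1−0.155)·(1−0.856)·m_A, so m_A = 878.8/0.8783 = 1000.5 t/h.
D = (1−0.856)×1000.5 + 3052.9 = 3197 t/h.
Recycle J = (1−0.155)×3197 = 2701.4 t/h.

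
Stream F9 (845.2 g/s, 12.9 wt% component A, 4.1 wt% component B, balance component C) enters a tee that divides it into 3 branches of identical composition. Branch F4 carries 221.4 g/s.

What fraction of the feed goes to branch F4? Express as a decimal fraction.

Fraction to F4 = 221.4/845.2 = 0.2619.

0.262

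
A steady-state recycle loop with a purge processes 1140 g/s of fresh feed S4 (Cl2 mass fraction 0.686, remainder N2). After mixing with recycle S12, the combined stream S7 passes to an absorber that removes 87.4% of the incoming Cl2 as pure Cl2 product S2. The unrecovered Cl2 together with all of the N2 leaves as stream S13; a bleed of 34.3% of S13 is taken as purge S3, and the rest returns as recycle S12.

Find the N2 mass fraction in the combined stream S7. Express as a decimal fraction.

N2 enters only via S4 and leaves only via the purge: 1140×0.314 = 0.343×(N2 in S13), and the absorber passes all N2, so N2 in S7 = N2 in S13 = 1043.6 g/s.
Cl2 in S7: m_A = 1140×0.686 + (1−0.343)·(1−0.874)·m_A, so m_A = 782.04/0.9172 = 852.62 g/s.
S7 = 852.62 + 1043.6 = 1896.2 g/s.
N2 fraction in S7 = 1043.6/1896.2 = 0.550.

0.550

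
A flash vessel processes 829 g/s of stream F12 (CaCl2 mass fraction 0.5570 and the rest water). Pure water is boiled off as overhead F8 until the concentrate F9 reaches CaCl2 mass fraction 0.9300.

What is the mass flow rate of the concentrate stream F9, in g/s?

CaCl2 is conserved: 829×0.557 = 461.75 g/s all reports to the concentrate.
Concentrate = 461.75/(target fraction) = 496.51 g/s.

496.5 g/s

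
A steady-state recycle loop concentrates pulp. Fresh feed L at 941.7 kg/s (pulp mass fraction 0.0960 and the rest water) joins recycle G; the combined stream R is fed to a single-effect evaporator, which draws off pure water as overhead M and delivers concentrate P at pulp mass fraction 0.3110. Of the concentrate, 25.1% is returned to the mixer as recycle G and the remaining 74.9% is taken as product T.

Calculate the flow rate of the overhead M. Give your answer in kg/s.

Overall pulp balance (none leaves overhead): pulp in fresh feed = pulp in product, i.e. 941.7×0.096 = (1−0.251)·P·0.311.
P = 90.403/(0.311×0.749) = 388.1 kg/s.
Recycle G = 0.251×388.1 = 97.413 kg/s.
Combined feed R = 941.7 + 97.413 = 1039.1 kg/s.
Overhead M = R − P = 1039.1 − 388.1 = 651.01 kg/s.

651 kg/s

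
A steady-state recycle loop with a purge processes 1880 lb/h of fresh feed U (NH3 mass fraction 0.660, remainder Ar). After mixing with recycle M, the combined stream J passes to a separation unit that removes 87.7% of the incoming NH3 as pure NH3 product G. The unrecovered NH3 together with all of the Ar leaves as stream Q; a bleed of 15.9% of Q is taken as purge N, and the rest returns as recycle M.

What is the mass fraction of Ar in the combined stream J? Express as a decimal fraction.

0.744

Ar enters only via U and leaves only via the purge: 1880×0.340 = 0.159×(Ar in Q), and the separation unit passes all Ar, so Ar in J = Ar in Q = 4020.1 lb/h.
NH3 in J: m_A = 1880×0.660 + (1−0.159)·(1−0.877)·m_A, so m_A = 1240.8/0.8966 = 1384 lb/h.
J = 1384 + 4020.1 = 5404.1 lb/h.
Ar fraction in J = 4020.1/5404.1 = 0.744.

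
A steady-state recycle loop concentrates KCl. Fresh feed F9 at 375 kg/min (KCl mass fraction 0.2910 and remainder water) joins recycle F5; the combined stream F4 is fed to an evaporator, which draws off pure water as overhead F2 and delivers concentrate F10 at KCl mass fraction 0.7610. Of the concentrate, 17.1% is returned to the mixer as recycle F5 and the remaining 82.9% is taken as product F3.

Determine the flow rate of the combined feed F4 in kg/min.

404.6 kg/min

Overall KCl balance (none leaves overhead): KCl in fresh feed = KCl in product, i.e. 375×0.291 = (1−0.171)·F10·0.761.
F10 = 109.12/(0.761×0.829) = 172.98 kg/min.
Recycle F5 = 0.171×172.98 = 29.579 kg/min.
Combined feed F4 = 375 + 29.579 = 404.58 kg/min.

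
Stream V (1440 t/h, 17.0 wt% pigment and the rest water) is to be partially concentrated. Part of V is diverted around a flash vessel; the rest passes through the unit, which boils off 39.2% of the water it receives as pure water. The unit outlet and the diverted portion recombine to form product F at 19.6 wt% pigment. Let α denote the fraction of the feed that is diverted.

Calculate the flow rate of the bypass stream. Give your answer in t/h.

852.9 t/h

All 1440×0.170 = 244.8 t/h of pigment reaches F, so F = 244.8/0.196 = 1249 t/h and vapour = 191.02 t/h.
The evaporator receives (1−α)·1440 of feed at 0.830 water and removes 0.392 of that water:
0.392×0.830×(1−α)×1440 = 191.02
(1−α) = 191.02/468.52 = 0.4077;  α = 0.5923.
Bypass flow = 0.5923×1440 = 852.9 t/h.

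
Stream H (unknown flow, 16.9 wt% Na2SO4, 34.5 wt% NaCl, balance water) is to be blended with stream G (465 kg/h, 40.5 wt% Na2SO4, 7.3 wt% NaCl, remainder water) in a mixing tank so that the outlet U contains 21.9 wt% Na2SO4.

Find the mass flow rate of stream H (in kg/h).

1730 kg/h

Let H be the unknown flow. Total out = 465 + H.
Na2SO4 balance: 188.33 + 0.169·H = 0.219·(465 + H)
(0.169 − 0.219)·H = 0.219×465 − 188.33 = -86.49
H = -86.49 / -0.050 = 1729.8 kg/h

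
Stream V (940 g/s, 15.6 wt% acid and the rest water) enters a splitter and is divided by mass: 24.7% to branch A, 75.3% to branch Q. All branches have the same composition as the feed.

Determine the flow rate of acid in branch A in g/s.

Branch A total = 0.247×940 = 232.18 g/s.
acid in A = 0.156×232.18 = 36.22 g/s.

36.22 g/s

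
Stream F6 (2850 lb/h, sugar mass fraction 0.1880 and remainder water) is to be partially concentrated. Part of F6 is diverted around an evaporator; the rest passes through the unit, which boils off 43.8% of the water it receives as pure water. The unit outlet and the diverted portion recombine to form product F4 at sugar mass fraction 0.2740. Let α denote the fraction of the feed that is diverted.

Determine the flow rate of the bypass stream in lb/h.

All 2850×0.188 = 535.8 lb/h of sugar reaches F4, so F4 = 535.8/0.274 = 1955.5 lb/h and vapour = 894.53 lb/h.
The evaporator receives (1−α)·2850 of feed at 0.812 water and removes 0.438 of that water:
0.438×0.812×(1−α)×2850 = 894.53
(1−α) = 894.53/1013.6 = 0.8825;  α = 0.1175.
Bypass flow = 0.1175×2850 = 334.86 lb/h.

334.9 lb/h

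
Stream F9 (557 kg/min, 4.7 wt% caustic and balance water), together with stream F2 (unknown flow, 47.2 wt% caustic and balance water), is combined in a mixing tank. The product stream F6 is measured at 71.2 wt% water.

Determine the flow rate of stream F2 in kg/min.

729.5 kg/min

Let F2 be the unknown flow. Total out = 557 + F2.
water balance: 530.82 + 0.528·F2 = 0.712·(557 + F2)
(0.528 − 0.712)·F2 = 0.712×557 − 530.82 = -134.24
F2 = -134.24 / -0.184 = 729.55 kg/min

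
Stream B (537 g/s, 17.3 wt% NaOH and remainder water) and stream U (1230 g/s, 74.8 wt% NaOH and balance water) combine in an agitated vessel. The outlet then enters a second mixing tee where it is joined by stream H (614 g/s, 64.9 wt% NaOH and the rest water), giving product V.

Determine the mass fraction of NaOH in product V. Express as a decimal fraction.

0.5928

Overall, product flow = 2381 g/s.
NaOH in = 537×0.173 + 1230×0.748 + 614×0.649 = 1411.4 g/s.
NaOH fraction in V = 0.5928.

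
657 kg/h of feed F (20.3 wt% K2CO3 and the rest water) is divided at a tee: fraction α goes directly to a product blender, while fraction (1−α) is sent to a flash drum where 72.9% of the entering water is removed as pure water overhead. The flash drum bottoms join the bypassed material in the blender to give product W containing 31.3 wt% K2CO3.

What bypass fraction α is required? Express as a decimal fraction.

All 657×0.203 = 133.37 kg/h of K2CO3 reaches W, so W = 133.37/0.313 = 426.11 kg/h and vapour = 230.89 kg/h.
The evaporator receives (1−α)·657 of feed at 0.797 water and removes 0.729 of that water:
0.729×0.797×(1−α)×657 = 230.89
(1−α) = 230.89/381.73 = 0.6049;  α = 0.3951.

0.395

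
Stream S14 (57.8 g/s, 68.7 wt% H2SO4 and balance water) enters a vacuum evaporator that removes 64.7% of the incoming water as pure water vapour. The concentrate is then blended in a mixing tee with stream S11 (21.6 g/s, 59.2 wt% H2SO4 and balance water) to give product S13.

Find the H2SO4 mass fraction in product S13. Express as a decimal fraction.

0.775

Vapour removed = 0.647×0.313×57.8 = 11.705 g/s; concentrate = 46.095 g/s.
H2SO4 reaching the mixer = 39.709 (from concentrate) + 21.6×0.592 = 52.496 g/s.
Product flow = 46.095 + 21.6 = 67.695 g/s; H2SO4 fraction = 0.775.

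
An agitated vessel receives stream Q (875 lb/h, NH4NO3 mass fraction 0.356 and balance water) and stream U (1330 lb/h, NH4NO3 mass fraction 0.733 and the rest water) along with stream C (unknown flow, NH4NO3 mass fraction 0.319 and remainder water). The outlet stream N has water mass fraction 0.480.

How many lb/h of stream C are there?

695.5 lb/h

Let C be the unknown flow. Total out = 2205 + C.
water balance: 918.61 + 0.681·C = 0.480·(2205 + C)
(0.681 − 0.480)·C = 0.480×2205 − 918.61 = 139.79
C = 139.79 / 0.201 = 695.47 lb/h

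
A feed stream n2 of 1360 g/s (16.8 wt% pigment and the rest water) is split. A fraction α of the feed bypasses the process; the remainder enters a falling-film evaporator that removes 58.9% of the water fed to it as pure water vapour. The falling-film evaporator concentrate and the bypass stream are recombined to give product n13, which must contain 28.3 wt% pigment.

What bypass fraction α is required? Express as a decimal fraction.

All 1360×0.168 = 228.48 g/s of pigment reaches n13, so n13 = 228.48/0.283 = 807.35 g/s and vapour = 552.65 g/s.
The evaporator receives (1−α)·1360 of feed at 0.832 water and removes 0.589 of that water:
0.589×0.832×(1−α)×1360 = 552.65
(1−α) = 552.65/666.47 = 0.8292;  α = 0.1708.

0.171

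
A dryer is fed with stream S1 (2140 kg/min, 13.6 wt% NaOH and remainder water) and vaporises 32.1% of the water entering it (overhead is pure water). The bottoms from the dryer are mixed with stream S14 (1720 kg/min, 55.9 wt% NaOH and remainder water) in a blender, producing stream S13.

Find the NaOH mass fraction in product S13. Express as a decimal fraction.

Vapour removed = 0.321×0.864×2140 = 593.52 kg/min; concentrate = 1546.5 kg/min.
NaOH reaching the mixer = 291.04 (from concentrate) + 1720×0.559 = 1252.5 kg/min.
Product flow = 1546.5 + 1720 = 3266.5 kg/min; NaOH fraction = 0.383.

0.383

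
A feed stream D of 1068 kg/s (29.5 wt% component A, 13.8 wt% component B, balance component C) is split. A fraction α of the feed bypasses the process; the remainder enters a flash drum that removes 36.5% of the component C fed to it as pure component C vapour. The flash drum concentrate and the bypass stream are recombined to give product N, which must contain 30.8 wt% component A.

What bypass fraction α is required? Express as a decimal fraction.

All 1068×0.295 = 315.06 kg/s of component A reaches N, so N = 315.06/0.308 = 1022.9 kg/s and vapour = 45.078 kg/s.
The evaporator receives (1−α)·1068 of feed at 0.567 component C and removes 0.365 of that component C:
0.365×0.567×(1−α)×1068 = 45.078
(1−α) = 45.078/221.03 = 0.2039;  α = 0.7961.

0.796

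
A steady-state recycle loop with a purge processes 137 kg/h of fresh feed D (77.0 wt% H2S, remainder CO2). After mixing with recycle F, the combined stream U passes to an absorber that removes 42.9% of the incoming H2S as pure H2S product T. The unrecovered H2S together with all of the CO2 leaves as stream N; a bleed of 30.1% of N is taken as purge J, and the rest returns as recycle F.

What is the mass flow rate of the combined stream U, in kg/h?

280.2 kg/h

CO2 enters only via D and leaves only via the purge: 137×0.230 = 0.301×(CO2 in N), and the absorber passes all CO2, so CO2 in U = CO2 in N = 104.68 kg/h.
H2S in U: m_A = 137×0.770 + (1−0.301)·(1−0.429)·m_A, so m_A = 105.49/0.6009 = 175.56 kg/h.
U = 175.56 + 104.68 = 280.25 kg/h.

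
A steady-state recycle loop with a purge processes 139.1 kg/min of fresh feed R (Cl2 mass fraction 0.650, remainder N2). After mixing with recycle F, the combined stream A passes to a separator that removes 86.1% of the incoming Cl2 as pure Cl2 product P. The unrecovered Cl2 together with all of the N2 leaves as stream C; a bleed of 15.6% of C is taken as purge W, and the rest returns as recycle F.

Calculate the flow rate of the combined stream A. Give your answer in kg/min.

414.5 kg/min

N2 enters only via R and leaves only via the purge: 139.1×0.350 = 0.156×(N2 in C), and the separator passes all N2, so N2 in A = N2 in C = 312.08 kg/min.
Cl2 in A: m_A = 139.1×0.650 + (1−0.156)·(1−0.861)·m_A, so m_A = 90.415/0.8827 = 102.43 kg/min.
A = 102.43 + 312.08 = 414.52 kg/min.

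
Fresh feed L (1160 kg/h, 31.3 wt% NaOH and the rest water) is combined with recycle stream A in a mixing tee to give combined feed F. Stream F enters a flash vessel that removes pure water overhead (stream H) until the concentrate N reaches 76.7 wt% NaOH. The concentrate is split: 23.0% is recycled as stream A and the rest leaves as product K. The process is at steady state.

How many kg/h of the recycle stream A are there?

Overall NaOH balance (none leaves overhead): NaOH in fresh feed = NaOH in product, i.e. 1160×0.313 = (1−0.230)·N·0.767.
N = 363.08/(0.767×0.770) = 614.78 kg/h.
Recycle A = 0.230×614.78 = 141.4 kg/h.

141.4 kg/h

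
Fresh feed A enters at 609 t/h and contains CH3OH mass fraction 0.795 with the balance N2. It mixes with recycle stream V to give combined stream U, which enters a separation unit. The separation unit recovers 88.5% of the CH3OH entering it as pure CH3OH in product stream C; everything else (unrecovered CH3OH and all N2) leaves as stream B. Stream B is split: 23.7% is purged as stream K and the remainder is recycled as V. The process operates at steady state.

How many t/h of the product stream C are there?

469.7 t/h

CH3OH in U: m_A = 609×0.795 + (1−0.237)·(1−0.885)·m_A, so m_A = 484.16/0.9123 = 530.72 t/h.
Product C = 0.885×530.72 = 469.69 t/h.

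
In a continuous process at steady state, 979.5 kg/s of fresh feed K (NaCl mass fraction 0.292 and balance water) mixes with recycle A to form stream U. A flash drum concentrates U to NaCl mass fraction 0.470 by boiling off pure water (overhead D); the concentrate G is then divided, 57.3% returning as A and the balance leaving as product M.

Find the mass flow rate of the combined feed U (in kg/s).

Overall NaCl balance (none leaves overhead): NaCl in fresh feed = NaCl in product, i.e. 979.5×0.292 = (1−0.573)·G·0.470.
G = 286.01/(0.470×0.427) = 1425.2 kg/s.
Recycle A = 0.573×1425.2 = 816.61 kg/s.
Combined feed U = 979.5 + 816.61 = 1796.1 kg/s.

1796 kg/s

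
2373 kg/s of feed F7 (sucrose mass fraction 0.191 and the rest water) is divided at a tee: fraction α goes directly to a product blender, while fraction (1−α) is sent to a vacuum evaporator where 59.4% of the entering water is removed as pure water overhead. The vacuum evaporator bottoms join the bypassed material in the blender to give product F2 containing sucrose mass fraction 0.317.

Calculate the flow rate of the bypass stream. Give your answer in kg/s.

410.2 kg/s

All 2373×0.191 = 453.24 kg/s of sucrose reaches F2, so F2 = 453.24/0.317 = 1429.8 kg/s and vapour = 943.21 kg/s.
The evaporator receives (1−α)·2373 of feed at 0.809 water and removes 0.594 of that water:
0.594×0.809×(1−α)×2373 = 943.21
(1−α) = 943.21/1140.3 = 0.8271;  α = 0.1729.
Bypass flow = 0.1729×2373 = 410.21 kg/s.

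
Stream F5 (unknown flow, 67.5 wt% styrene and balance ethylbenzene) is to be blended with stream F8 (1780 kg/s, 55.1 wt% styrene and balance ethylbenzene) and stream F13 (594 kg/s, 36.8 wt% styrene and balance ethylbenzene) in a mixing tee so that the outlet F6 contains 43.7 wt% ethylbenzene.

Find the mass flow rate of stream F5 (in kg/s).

1225 kg/s

Let F5 be the unknown flow. Total out = 2374 + F5.
ethylbenzene balance: 1174.6 + 0.325·F5 = 0.437·(2374 + F5)
(0.325 − 0.437)·F5 = 0.437×2374 − 1174.6 = -137.19
F5 = -137.19 / -0.112 = 1224.9 kg/s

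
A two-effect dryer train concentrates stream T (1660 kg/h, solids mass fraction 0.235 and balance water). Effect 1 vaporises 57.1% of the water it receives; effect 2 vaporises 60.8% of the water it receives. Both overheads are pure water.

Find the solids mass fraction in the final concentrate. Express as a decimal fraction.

0.646

water in feed = 1660×0.765 = 1269.9 kg/h.
After stage 1: water left = (1−0.571)×1269.9 = 544.79; stream total = 934.89 kg/h.
After stage 2: water left = (1−0.608)×544.79 = 213.56; final concentrate = 603.66 kg/h.
solids fraction = 390.1/603.66 = 0.646.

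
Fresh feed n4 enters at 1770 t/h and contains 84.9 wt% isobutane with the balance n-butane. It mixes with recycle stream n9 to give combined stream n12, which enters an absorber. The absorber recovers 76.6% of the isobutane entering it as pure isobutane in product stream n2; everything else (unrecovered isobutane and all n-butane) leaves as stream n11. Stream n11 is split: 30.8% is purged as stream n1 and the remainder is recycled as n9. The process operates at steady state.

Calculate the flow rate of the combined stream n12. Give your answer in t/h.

2661 t/h

n-butane enters only via n4 and leaves only via the purge: 1770×0.151 = 0.308×(n-butane in n11), and the absorber passes all n-butane, so n-butane in n12 = n-butane in n11 = 867.76 t/h.
isobutane in n12: m_A = 1770×0.849 + (1−0.308)·(1−0.766)·m_A, so m_A = 1502.7/0.8381 = 1793.1 t/h.
n12 = 1793.1 + 867.76 = 2660.8 t/h.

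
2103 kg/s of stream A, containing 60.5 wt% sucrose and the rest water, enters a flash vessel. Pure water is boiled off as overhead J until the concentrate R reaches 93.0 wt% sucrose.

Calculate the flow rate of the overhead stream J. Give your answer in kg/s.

sucrose is conserved: 2103×0.605 = 1272.3 kg/s all reports to the concentrate.
Concentrate = 1272.3/(target fraction) = 1368.1 kg/s.
Overhead = 2103 − 1368.1 = 734.92 kg/s.

734.9 kg/s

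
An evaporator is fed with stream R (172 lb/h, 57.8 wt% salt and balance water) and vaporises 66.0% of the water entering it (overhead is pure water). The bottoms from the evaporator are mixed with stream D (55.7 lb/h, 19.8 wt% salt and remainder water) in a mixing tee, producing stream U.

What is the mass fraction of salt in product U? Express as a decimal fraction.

0.614

Vapour removed = 0.660×0.422×172 = 47.905 lb/h; concentrate = 124.09 lb/h.
salt reaching the mixer = 99.416 (from concentrate) + 55.7×0.198 = 110.44 lb/h.
Product flow = 124.09 + 55.7 = 179.79 lb/h; salt fraction = 0.614.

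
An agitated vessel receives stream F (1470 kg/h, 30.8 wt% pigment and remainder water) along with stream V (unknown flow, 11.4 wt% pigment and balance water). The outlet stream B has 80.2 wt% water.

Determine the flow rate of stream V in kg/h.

Let V be the unknown flow. Total out = 1470 + V.
water balance: 1017.2 + 0.886·V = 0.802·(1470 + V)
(0.886 − 0.802)·V = 0.802×1470 − 1017.2 = 161.7
V = 161.7 / 0.084 = 1925 kg/h

1925 kg/h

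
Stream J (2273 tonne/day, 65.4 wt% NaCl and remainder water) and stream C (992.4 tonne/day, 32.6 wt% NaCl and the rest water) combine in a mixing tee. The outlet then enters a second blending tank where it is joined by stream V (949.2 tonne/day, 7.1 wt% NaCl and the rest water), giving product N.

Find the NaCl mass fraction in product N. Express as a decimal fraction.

Overall, product flow = 4214.6 tonne/day.
NaCl in = 2273×0.654 + 992.4×0.326 + 949.2×0.071 = 1877.5 tonne/day.
NaCl fraction in N = 0.445.

0.445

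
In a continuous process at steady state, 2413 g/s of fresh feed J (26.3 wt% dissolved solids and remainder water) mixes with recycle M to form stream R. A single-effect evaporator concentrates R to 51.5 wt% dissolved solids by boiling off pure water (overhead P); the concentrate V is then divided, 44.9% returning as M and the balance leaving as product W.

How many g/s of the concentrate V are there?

Overall dissolved solids balance (none leaves overhead): dissolved solids in fresh feed = dissolved solids in product, i.e. 2413×0.263 = (1−0.449)·V·0.515.
V = 634.62/(0.515×0.551) = 2236.4 g/s.

2236 g/s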